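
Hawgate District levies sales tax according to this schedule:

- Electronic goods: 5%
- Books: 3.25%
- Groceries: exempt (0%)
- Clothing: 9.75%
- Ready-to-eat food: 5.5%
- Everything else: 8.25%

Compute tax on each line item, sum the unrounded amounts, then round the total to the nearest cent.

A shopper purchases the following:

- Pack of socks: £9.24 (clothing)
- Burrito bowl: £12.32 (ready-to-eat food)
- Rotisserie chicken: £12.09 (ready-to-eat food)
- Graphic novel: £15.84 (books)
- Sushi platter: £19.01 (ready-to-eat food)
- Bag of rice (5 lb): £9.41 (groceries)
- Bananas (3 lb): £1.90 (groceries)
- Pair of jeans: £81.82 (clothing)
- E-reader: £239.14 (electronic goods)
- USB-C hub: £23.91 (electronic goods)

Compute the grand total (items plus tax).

Pack of socks £9.24: clothing → 9.75% → £0.9009
Burrito bowl £12.32: ready-to-eat food → 5.5% → £0.6776
Rotisserie chicken £12.09: ready-to-eat food → 5.5% → £0.66495
Graphic novel £15.84: books → 3.25% → £0.5148
Sushi platter £19.01: ready-to-eat food → 5.5% → £1.04555
Bag of rice (5 lb) £9.41: groceries → 0% → £0.00
Bananas (3 lb) £1.90: groceries → 0% → £0.00
Pair of jeans £81.82: clothing → 9.75% → £7.97745
E-reader £239.14: electronic goods → 5% → £11.957
USB-C hub £23.91: electronic goods → 5% → £1.1955
Subtotal = £424.68; unrounded tax = £24.93375 → £24.93; total due = £449.61

£449.61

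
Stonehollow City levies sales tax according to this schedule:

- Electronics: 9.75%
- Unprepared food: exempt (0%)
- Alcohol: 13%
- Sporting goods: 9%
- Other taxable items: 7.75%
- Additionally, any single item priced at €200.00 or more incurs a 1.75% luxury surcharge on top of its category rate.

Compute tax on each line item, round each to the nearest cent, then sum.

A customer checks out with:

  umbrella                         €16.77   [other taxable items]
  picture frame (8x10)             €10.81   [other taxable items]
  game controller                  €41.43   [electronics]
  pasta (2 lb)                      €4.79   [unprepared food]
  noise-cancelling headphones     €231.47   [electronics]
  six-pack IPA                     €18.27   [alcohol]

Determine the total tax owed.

Umbrella €16.77: other taxable items → 7.75% → €1.30
Picture frame (8x10) €10.81: other taxable items → 7.75% → €0.84
Game controller €41.43: electronics → 9.75% → €4.04
Pasta (2 lb) €4.79: unprepared food → 0% → €0.00
Noise-cancelling headphones €231.47: electronics → 9.75% + 1.75% surcharge = 11.5% → €26.62
Six-pack IPA €18.27: alcohol → 13% → €2.38
Total tax = €1.30 + €0.84 + €4.04 + €26.62 + €2.38 = €35.18

€35.18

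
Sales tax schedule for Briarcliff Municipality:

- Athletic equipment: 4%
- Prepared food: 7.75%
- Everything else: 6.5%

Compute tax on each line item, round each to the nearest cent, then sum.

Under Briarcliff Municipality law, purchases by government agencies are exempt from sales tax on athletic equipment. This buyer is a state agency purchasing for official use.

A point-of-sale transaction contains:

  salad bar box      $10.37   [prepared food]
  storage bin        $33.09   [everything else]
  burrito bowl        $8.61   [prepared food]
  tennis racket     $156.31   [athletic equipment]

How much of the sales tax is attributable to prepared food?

Salad bar box $10.37: prepared food → 7.75% → $0.80
Burrito bowl $8.61: prepared food → 7.75% → $0.67
Tax on prepared food = $0.80 + $0.67 = $1.47

$1.47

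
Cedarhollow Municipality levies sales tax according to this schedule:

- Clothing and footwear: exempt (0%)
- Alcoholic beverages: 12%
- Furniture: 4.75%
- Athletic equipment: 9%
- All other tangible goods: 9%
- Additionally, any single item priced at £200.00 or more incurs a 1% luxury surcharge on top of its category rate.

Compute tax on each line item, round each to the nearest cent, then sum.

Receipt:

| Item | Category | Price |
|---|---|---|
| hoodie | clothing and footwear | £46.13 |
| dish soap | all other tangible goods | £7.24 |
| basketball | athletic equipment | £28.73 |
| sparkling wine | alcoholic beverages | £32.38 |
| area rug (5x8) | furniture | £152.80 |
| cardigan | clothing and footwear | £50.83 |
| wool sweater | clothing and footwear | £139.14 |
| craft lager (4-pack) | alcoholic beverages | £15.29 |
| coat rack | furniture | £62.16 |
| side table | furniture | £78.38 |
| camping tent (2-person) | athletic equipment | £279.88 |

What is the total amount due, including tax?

Hoodie £46.13: clothing and footwear → 0% → £0.00
Dish soap £7.24: all other tangible goods → 9% → £0.65
Basketball £28.73: athletic equipment → 9% → £2.59
Sparkling wine £32.38: alcoholic beverages → 12% → £3.89
Area rug (5x8) £152.80: furniture → 4.75% → £7.26
Cardigan £50.83: clothing and footwear → 0% → £0.00
Wool sweater £139.14: clothing and footwear → 0% → £0.00
Craft lager (4-pack) £15.29: alcoholic beverages → 12% → £1.83
Coat rack £62.16: furniture → 4.75% → £2.95
Side table £78.38: furniture → 4.75% → £3.72
Camping tent (2-person) £279.88: athletic equipment → 9% + 1% surcharge = 10% → £27.99
Subtotal = £892.96; tax = £50.88; total due = £943.84

£943.84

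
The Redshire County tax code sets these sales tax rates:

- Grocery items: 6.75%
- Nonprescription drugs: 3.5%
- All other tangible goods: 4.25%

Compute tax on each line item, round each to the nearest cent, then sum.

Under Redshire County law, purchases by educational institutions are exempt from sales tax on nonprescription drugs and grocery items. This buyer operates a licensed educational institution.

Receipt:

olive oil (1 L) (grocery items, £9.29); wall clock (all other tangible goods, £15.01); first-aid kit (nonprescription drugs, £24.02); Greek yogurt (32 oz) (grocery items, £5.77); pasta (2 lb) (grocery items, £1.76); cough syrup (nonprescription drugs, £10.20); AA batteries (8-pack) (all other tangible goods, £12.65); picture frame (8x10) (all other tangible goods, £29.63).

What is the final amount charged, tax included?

Olive oil (1 L) £9.29: grocery items, buyer-exempt → 0% → £0.00
Wall clock £15.01: all other tangible goods → 4.25% → £0.64
First-aid kit £24.02: nonprescription drugs, buyer-exempt → 0% → £0.00
Greek yogurt (32 oz) £5.77: grocery items, buyer-exempt → 0% → £0.00
Pasta (2 lb) £1.76: grocery items, buyer-exempt → 0% → £0.00
Cough syrup £10.20: nonprescription drugs, buyer-exempt → 0% → £0.00
AA batteries (8-pack) £12.65: all other tangible goods → 4.25% → £0.54
Picture frame (8x10) £29.63: all other tangible goods → 4.25% → £1.26
Subtotal = £108.33; tax = £2.44; total due = £110.77

£110.77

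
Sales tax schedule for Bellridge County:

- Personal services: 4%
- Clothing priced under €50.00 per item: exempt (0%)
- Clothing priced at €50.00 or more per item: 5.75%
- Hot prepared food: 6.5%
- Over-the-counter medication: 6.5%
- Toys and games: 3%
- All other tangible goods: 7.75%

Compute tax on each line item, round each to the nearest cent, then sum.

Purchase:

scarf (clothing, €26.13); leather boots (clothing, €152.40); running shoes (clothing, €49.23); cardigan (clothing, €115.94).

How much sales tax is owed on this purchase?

Scarf €26.13: clothing, under €50.00 → 0% → €0.00
Leather boots €152.40: clothing, €50.00 or more → 5.75% → €8.76
Running shoes €49.23: clothing, under €50.00 → 0% → €0.00
Cardigan €115.94: clothing, €50.00 or more → 5.75% → €6.67
Total tax = €8.76 + €6.67 = €15.43

€15.43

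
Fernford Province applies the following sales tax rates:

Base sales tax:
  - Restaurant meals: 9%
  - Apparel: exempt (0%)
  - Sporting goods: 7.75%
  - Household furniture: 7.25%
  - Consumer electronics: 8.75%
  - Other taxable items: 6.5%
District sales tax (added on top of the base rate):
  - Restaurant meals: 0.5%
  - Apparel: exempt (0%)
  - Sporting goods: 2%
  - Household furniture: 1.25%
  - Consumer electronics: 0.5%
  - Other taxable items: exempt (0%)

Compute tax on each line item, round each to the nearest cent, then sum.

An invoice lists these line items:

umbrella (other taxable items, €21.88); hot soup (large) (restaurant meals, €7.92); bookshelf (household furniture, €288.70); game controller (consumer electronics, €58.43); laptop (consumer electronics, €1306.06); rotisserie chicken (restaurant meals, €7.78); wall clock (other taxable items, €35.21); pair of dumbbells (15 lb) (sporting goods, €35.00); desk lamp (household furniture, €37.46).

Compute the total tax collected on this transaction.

€162.54

Umbrella €21.88: other taxable items → 6.5% + 0% district = 6.5% → €1.42
Hot soup (large) €7.92: restaurant meals → 9% + 0.5% district = 9.5% → €0.75
Bookshelf €288.70: household furniture → 7.25% + 1.25% district = 8.5% → €24.54
Game controller €58.43: consumer electronics → 8.75% + 0.5% district = 9.25% → €5.40
Laptop €1306.06: consumer electronics → 8.75% + 0.5% district = 9.25% → €120.81
Rotisserie chicken €7.78: restaurant meals → 9% + 0.5% district = 9.5% → €0.74
Wall clock €35.21: other taxable items → 6.5% + 0% district = 6.5% → €2.29
Pair of dumbbells (15 lb) €35.00: sporting goods → 7.75% + 2% district = 9.75% → €3.41
Desk lamp €37.46: household furniture → 7.25% + 1.25% district = 8.5% → €3.18
Total tax = €1.42 + €0.75 + €24.54 + €5.40 + €120.81 + €0.74 + €2.29 + €3.41 + €3.18 = €162.54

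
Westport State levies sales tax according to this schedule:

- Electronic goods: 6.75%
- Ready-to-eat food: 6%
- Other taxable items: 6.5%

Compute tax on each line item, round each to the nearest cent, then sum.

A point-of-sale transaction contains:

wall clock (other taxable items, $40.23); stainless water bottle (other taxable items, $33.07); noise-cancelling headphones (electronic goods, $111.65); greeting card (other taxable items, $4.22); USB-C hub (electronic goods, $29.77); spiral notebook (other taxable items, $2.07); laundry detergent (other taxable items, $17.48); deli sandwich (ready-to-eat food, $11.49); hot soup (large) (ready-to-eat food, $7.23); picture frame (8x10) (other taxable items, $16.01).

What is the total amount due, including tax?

$291.23

Wall clock $40.23: other taxable items → 6.5% → $2.61
Stainless water bottle $33.07: other taxable items → 6.5% → $2.15
Noise-cancelling headphones $111.65: electronic goods → 6.75% → $7.54
Greeting card $4.22: other taxable items → 6.5% → $0.27
USB-C hub $29.77: electronic goods → 6.75% → $2.01
Spiral notebook $2.07: other taxable items → 6.5% → $0.13
Laundry detergent $17.48: other taxable items → 6.5% → $1.14
Deli sandwich $11.49: ready-to-eat food → 6% → $0.69
Hot soup (large) $7.23: ready-to-eat food → 6% → $0.43
Picture frame (8x10) $16.01: other taxable items → 6.5% → $1.04
Subtotal = $273.22; tax = $18.01; total due = $291.23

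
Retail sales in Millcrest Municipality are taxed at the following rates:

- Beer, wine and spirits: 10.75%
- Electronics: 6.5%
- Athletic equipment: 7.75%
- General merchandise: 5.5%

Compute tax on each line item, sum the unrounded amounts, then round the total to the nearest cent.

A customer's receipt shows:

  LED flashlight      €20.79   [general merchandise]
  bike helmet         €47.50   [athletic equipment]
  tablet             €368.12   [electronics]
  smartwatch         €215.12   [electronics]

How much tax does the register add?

LED flashlight €20.79: general merchandise → 5.5% → €1.14345
Bike helmet €47.50: athletic equipment → 7.75% → €3.68125
Tablet €368.12: electronics → 6.5% → €23.9278
Smartwatch €215.12: electronics → 6.5% → €13.9828
Unrounded tax sum = €42.7353 → €42.74

€42.74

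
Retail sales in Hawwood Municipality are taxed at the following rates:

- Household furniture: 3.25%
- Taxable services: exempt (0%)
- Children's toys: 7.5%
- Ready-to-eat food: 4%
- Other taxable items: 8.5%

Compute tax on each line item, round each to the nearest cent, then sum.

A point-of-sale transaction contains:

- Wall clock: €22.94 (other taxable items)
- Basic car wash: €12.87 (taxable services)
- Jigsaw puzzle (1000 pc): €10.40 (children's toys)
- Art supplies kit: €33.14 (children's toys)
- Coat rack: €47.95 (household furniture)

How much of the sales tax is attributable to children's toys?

€3.27

Jigsaw puzzle (1000 pc) €10.40: children's toys → 7.5% → €0.78
Art supplies kit €33.14: children's toys → 7.5% → €2.49
Tax on children's toys = €0.78 + €2.49 = €3.27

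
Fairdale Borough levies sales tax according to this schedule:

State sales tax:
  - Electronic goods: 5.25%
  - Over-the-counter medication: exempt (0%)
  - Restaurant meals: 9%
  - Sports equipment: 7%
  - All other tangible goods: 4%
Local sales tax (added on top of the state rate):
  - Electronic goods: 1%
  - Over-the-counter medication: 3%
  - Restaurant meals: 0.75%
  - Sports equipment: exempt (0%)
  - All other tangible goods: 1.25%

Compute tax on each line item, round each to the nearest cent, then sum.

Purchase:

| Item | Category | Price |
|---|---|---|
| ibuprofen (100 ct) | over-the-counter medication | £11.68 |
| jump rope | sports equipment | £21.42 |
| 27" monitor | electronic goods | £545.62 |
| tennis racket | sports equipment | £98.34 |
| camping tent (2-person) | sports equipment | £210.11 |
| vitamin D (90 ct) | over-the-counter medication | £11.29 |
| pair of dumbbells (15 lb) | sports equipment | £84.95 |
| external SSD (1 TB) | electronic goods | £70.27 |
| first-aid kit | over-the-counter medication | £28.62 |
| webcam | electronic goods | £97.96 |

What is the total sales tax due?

£75.20

Ibuprofen (100 ct) £11.68: over-the-counter medication → 0% + 3% local = 3% → £0.35
Jump rope £21.42: sports equipment → 7% + 0% local = 7% → £1.50
27" monitor £545.62: electronic goods → 5.25% + 1% local = 6.25% → £34.10
Tennis racket £98.34: sports equipment → 7% + 0% local = 7% → £6.88
Camping tent (2-person) £210.11: sports equipment → 7% + 0% local = 7% → £14.71
Vitamin D (90 ct) £11.29: over-the-counter medication → 0% + 3% local = 3% → £0.34
Pair of dumbbells (15 lb) £84.95: sports equipment → 7% + 0% local = 7% → £5.95
External SSD (1 TB) £70.27: electronic goods → 5.25% + 1% local = 6.25% → £4.39
First-aid kit £28.62: over-the-counter medication → 0% + 3% local = 3% → £0.86
Webcam £97.96: electronic goods → 5.25% + 1% local = 6.25% → £6.12
Total tax = £0.35 + £1.50 + £34.10 + £6.88 + £14.71 + £0.34 + £5.95 + £4.39 + £0.86 + £6.12 = £75.20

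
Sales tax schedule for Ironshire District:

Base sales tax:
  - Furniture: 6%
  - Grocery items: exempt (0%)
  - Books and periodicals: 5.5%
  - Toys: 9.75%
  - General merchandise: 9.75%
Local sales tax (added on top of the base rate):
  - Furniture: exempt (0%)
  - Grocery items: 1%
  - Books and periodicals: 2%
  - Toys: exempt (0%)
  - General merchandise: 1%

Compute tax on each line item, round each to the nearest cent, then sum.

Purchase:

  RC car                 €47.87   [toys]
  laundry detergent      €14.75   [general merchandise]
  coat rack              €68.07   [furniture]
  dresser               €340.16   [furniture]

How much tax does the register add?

€30.75

RC car €47.87: toys → 9.75% + 0% local = 9.75% → €4.67
Laundry detergent €14.75: general merchandise → 9.75% + 1% local = 10.75% → €1.59
Coat rack €68.07: furniture → 6% + 0% local = 6% → €4.08
Dresser €340.16: furniture → 6% + 0% local = 6% → €20.41
Total tax = €4.67 + €1.59 + €4.08 + €20.41 = €30.75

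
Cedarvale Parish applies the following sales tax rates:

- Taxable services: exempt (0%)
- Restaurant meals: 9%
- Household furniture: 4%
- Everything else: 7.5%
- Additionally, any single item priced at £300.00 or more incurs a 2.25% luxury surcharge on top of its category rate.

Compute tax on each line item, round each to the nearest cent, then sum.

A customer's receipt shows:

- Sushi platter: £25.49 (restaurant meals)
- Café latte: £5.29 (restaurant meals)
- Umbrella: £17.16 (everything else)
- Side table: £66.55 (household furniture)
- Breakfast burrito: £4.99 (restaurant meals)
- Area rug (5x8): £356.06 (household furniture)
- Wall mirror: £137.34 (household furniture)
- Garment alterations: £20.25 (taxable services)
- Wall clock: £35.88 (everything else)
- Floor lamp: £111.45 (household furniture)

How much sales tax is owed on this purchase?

Sushi platter £25.49: restaurant meals → 9% → £2.29
Café latte £5.29: restaurant meals → 9% → £0.48
Umbrella £17.16: everything else → 7.5% → £1.29
Side table £66.55: household furniture → 4% → £2.66
Breakfast burrito £4.99: restaurant meals → 9% → £0.45
Area rug (5x8) £356.06: household furniture → 4% + 2.25% surcharge = 6.25% → £22.25
Wall mirror £137.34: household furniture → 4% → £5.49
Garment alterations £20.25: taxable services → 0% → £0.00
Wall clock £35.88: everything else → 7.5% → £2.69
Floor lamp £111.45: household furniture → 4% → £4.46
Total tax = £2.29 + £0.48 + £1.29 + £2.66 + £0.45 + £22.25 + £5.49 + £2.69 + £4.46 = £42.06

£42.06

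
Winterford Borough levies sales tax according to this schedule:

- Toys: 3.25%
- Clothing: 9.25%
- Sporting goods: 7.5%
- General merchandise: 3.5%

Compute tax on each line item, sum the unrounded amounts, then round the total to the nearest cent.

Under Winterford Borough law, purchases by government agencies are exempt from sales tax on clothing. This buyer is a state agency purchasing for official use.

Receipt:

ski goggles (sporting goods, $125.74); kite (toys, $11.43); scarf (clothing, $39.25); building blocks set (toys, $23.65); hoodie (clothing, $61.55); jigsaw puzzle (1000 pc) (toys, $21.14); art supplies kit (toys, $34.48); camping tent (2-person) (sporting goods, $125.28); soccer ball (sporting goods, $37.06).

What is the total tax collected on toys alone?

Kite $11.43: toys → 3.25% → $0.371475
Building blocks set $23.65: toys → 3.25% → $0.768625
Jigsaw puzzle (1000 pc) $21.14: toys → 3.25% → $0.68705
Art supplies kit $34.48: toys → 3.25% → $1.1206
Tax on toys: unrounded sum = $2.94775 → $2.95

$2.95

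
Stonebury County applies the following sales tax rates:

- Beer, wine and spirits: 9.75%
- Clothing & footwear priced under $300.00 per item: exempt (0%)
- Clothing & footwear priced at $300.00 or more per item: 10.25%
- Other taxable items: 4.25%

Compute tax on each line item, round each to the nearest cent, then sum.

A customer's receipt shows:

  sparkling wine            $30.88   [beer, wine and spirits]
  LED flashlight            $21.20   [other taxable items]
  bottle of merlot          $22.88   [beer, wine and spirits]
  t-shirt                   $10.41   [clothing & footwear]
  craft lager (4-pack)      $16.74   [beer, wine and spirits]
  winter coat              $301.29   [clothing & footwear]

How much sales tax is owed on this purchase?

Sparkling wine $30.88: beer, wine and spirits → 9.75% → $3.01
LED flashlight $21.20: other taxable items → 4.25% → $0.90
Bottle of merlot $22.88: beer, wine and spirits → 9.75% → $2.23
T-shirt $10.41: clothing & footwear, under $300.00 → 0% → $0.00
Craft lager (4-pack) $16.74: beer, wine and spirits → 9.75% → $1.63
Winter coat $301.29: clothing & footwear, $300.00 or more → 10.25% → $30.88
Total tax = $3.01 + $0.90 + $2.23 + $1.63 + $30.88 = $38.65

$38.65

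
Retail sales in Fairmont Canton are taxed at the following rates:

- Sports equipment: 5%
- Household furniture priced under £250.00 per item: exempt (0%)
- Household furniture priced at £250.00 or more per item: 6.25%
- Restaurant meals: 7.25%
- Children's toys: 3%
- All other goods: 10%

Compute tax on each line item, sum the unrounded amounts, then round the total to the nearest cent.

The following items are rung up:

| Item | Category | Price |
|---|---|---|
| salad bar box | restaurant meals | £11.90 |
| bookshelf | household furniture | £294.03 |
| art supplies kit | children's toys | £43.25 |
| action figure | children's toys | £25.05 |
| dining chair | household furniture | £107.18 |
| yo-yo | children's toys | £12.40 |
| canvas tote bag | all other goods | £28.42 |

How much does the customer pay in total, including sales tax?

Salad bar box £11.90: restaurant meals → 7.25% → £0.86275
Bookshelf £294.03: household furniture, £250.00 or more → 6.25% → £18.376875
Art supplies kit £43.25: children's toys → 3% → £1.2975
Action figure £25.05: children's toys → 3% → £0.7515
Dining chair £107.18: household furniture, under £250.00 → 0% → £0.00
Yo-yo £12.40: children's toys → 3% → £0.372
Canvas tote bag £28.42: all other goods → 10% → £2.842
Subtotal = £522.23; unrounded tax = £24.502625 → £24.50; total due = £546.73

£546.73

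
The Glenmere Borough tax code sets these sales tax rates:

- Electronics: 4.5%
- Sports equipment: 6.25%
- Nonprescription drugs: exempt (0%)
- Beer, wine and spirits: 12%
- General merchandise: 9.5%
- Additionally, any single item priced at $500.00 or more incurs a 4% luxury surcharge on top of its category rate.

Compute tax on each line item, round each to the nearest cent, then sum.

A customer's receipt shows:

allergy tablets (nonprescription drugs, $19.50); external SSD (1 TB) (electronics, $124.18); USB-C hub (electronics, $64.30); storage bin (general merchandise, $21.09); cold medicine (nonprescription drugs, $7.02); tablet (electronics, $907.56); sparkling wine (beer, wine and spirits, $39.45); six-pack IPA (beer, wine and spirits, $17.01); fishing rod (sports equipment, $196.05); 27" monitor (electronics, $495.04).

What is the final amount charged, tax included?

$2020.12

Allergy tablets $19.50: nonprescription drugs → 0% → $0.00
External SSD (1 TB) $124.18: electronics → 4.5% → $5.59
USB-C hub $64.30: electronics → 4.5% → $2.89
Storage bin $21.09: general merchandise → 9.5% → $2.00
Cold medicine $7.02: nonprescription drugs → 0% → $0.00
Tablet $907.56: electronics → 4.5% + 4% surcharge = 8.5% → $77.14
Sparkling wine $39.45: beer, wine and spirits → 12% → $4.73
Six-pack IPA $17.01: beer, wine and spirits → 12% → $2.04
Fishing rod $196.05: sports equipment → 6.25% → $12.25
27" monitor $495.04: electronics → 4.5% → $22.28
Subtotal = $1891.20; tax = $128.92; total due = $2020.12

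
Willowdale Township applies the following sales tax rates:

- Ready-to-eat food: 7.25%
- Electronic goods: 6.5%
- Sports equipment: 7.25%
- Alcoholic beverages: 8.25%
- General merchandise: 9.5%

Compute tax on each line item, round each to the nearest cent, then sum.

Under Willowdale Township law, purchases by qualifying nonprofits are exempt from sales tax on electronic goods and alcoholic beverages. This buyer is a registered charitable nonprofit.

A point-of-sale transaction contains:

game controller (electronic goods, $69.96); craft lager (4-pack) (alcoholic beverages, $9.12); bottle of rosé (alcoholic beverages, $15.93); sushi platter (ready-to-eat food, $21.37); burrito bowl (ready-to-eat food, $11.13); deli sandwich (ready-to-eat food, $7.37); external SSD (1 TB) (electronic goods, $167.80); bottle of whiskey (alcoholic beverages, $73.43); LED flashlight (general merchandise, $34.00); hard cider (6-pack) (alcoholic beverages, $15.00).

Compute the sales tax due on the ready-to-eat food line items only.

Sushi platter $21.37: ready-to-eat food → 7.25% → $1.55
Burrito bowl $11.13: ready-to-eat food → 7.25% → $0.81
Deli sandwich $7.37: ready-to-eat food → 7.25% → $0.53
Tax on ready-to-eat food = $1.55 + $0.81 + $0.53 = $2.89

$2.89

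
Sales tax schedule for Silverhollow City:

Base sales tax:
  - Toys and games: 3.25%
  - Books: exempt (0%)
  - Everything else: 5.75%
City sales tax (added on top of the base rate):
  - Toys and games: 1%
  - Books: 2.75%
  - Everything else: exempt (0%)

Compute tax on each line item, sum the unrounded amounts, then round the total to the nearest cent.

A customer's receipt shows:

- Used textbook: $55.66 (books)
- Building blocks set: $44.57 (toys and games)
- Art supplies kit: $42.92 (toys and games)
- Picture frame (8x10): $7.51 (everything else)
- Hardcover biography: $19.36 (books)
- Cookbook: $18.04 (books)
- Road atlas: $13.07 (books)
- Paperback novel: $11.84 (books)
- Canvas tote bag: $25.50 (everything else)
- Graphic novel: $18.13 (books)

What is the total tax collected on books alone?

Used textbook $55.66: books → 0% + 2.75% city = 2.75% → $1.53065
Hardcover biography $19.36: books → 0% + 2.75% city = 2.75% → $0.5324
Cookbook $18.04: books → 0% + 2.75% city = 2.75% → $0.4961
Road atlas $13.07: books → 0% + 2.75% city = 2.75% → $0.359425
Paperback novel $11.84: books → 0% + 2.75% city = 2.75% → $0.3256
Graphic novel $18.13: books → 0% + 2.75% city = 2.75% → $0.498575
Tax on books: unrounded sum = $3.74275 → $3.74

$3.74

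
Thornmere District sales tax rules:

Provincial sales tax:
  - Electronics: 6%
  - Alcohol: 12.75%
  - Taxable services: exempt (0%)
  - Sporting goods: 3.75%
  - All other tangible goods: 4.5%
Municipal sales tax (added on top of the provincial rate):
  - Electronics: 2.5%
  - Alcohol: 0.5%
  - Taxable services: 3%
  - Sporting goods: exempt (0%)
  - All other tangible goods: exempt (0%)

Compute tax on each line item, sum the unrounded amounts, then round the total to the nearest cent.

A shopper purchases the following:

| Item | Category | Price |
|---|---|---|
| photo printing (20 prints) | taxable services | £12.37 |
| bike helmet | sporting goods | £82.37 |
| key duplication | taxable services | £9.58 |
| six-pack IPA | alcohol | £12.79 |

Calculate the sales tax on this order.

£5.44

Photo printing (20 prints) £12.37: taxable services → 0% + 3% municipal = 3% → £0.3711
Bike helmet £82.37: sporting goods → 3.75% + 0% municipal = 3.75% → £3.088875
Key duplication £9.58: taxable services → 0% + 3% municipal = 3% → £0.2874
Six-pack IPA £12.79: alcohol → 12.75% + 0.5% municipal = 13.25% → £1.694675
Unrounded tax sum = £5.44205 → £5.44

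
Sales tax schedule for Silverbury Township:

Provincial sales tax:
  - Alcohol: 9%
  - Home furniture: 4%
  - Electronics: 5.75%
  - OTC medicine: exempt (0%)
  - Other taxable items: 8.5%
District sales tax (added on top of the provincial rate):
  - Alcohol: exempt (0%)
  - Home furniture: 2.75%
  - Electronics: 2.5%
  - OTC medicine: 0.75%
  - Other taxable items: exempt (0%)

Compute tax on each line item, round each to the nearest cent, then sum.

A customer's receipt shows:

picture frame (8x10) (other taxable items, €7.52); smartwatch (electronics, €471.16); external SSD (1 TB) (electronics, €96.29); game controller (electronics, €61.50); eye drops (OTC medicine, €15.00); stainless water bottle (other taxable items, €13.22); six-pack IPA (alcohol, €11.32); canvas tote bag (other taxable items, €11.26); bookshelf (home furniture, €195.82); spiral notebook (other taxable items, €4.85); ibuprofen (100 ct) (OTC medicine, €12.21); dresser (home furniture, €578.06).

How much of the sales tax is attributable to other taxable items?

Picture frame (8x10) €7.52: other taxable items → 8.5% + 0% district = 8.5% → €0.64
Stainless water bottle €13.22: other taxable items → 8.5% + 0% district = 8.5% → €1.12
Canvas tote bag €11.26: other taxable items → 8.5% + 0% district = 8.5% → €0.96
Spiral notebook €4.85: other taxable items → 8.5% + 0% district = 8.5% → €0.41
Tax on other taxable items = €0.64 + €1.12 + €0.96 + €0.41 = €3.13

€3.13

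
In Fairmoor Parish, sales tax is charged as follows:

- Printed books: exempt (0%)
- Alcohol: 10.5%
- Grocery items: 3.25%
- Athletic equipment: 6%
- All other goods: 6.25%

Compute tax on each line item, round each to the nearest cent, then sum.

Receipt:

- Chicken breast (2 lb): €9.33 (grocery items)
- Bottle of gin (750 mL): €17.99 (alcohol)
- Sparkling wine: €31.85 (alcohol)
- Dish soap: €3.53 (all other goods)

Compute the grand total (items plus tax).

€68.45

Chicken breast (2 lb) €9.33: grocery items → 3.25% → €0.30
Bottle of gin (750 mL) €17.99: alcohol → 10.5% → €1.89
Sparkling wine €31.85: alcohol → 10.5% → €3.34
Dish soap €3.53: all other goods → 6.25% → €0.22
Subtotal = €62.70; tax = €5.75; total due = €68.45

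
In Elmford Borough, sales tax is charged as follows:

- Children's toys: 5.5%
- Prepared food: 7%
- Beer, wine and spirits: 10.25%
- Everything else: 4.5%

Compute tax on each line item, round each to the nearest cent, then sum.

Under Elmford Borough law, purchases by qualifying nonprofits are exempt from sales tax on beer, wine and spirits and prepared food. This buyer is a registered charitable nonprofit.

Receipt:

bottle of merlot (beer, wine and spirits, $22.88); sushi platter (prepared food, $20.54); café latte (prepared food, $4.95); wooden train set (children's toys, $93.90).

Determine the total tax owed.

Bottle of merlot $22.88: beer, wine and spirits, buyer-exempt → 0% → $0.00
Sushi platter $20.54: prepared food, buyer-exempt → 0% → $0.00
Café latte $4.95: prepared food, buyer-exempt → 0% → $0.00
Wooden train set $93.90: children's toys → 5.5% → $5.16
Total tax = $5.16

$5.16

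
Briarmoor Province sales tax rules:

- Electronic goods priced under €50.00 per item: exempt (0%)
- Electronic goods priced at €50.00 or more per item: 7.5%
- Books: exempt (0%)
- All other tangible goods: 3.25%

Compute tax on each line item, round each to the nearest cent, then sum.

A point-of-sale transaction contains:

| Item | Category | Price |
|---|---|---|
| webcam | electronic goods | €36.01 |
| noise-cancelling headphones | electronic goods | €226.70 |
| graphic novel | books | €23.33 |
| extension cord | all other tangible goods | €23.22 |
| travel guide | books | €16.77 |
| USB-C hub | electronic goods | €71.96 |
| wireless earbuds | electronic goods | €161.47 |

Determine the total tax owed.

€35.26

Webcam €36.01: electronic goods, under €50.00 → 0% → €0.00
Noise-cancelling headphones €226.70: electronic goods, €50.00 or more → 7.5% → €17.00
Graphic novel €23.33: books → 0% → €0.00
Extension cord €23.22: all other tangible goods → 3.25% → €0.75
Travel guide €16.77: books → 0% → €0.00
USB-C hub €71.96: electronic goods, €50.00 or more → 7.5% → €5.40
Wireless earbuds €161.47: electronic goods, €50.00 or more → 7.5% → €12.11
Total tax = €17.00 + €0.75 + €5.40 + €12.11 = €35.26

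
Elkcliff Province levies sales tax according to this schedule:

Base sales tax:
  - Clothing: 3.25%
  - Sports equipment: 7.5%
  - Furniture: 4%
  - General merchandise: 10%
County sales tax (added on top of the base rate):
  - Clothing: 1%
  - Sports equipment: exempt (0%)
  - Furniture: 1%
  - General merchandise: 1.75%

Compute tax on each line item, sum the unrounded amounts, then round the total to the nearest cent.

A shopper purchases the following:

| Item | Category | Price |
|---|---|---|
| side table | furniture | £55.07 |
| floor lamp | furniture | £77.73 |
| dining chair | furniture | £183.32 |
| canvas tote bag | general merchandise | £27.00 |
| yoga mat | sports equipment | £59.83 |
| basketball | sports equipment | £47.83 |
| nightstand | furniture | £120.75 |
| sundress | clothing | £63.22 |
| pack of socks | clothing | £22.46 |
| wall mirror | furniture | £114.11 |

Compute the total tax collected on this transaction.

Side table £55.07: furniture → 4% + 1% county = 5% → £2.7535
Floor lamp £77.73: furniture → 4% + 1% county = 5% → £3.8865
Dining chair £183.32: furniture → 4% + 1% county = 5% → £9.166
Canvas tote bag £27.00: general merchandise → 10% + 1.75% county = 11.75% → £3.1725
Yoga mat £59.83: sports equipment → 7.5% + 0% county = 7.5% → £4.48725
Basketball £47.83: sports equipment → 7.5% + 0% county = 7.5% → £3.58725
Nightstand £120.75: furniture → 4% + 1% county = 5% → £6.0375
Sundress £63.22: clothing → 3.25% + 1% county = 4.25% → £2.68685
Pack of socks £22.46: clothing → 3.25% + 1% county = 4.25% → £0.95455
Wall mirror £114.11: furniture → 4% + 1% county = 5% → £5.7055
Unrounded tax sum = £42.4374 → £42.44

£42.44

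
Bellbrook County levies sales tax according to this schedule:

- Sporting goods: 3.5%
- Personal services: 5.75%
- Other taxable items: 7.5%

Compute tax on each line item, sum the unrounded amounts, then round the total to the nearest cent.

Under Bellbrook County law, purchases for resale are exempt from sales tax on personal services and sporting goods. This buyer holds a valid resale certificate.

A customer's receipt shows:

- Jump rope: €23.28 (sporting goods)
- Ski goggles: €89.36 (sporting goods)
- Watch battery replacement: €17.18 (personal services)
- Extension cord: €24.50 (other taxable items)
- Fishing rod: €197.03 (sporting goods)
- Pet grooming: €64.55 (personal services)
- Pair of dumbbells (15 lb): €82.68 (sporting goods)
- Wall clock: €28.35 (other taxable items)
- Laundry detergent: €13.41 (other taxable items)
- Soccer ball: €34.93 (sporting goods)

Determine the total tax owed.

Jump rope €23.28: sporting goods, buyer-exempt → 0% → €0.00
Ski goggles €89.36: sporting goods, buyer-exempt → 0% → €0.00
Watch battery replacement €17.18: personal services, buyer-exempt → 0% → €0.00
Extension cord €24.50: other taxable items → 7.5% → €1.8375
Fishing rod €197.03: sporting goods, buyer-exempt → 0% → €0.00
Pet grooming €64.55: personal services, buyer-exempt → 0% → €0.00
Pair of dumbbells (15 lb) €82.68: sporting goods, buyer-exempt → 0% → €0.00
Wall clock €28.35: other taxable items → 7.5% → €2.12625
Laundry detergent €13.41: other taxable items → 7.5% → €1.00575
Soccer ball €34.93: sporting goods, buyer-exempt → 0% → €0.00
Unrounded tax sum = €4.9695 → €4.97

€4.97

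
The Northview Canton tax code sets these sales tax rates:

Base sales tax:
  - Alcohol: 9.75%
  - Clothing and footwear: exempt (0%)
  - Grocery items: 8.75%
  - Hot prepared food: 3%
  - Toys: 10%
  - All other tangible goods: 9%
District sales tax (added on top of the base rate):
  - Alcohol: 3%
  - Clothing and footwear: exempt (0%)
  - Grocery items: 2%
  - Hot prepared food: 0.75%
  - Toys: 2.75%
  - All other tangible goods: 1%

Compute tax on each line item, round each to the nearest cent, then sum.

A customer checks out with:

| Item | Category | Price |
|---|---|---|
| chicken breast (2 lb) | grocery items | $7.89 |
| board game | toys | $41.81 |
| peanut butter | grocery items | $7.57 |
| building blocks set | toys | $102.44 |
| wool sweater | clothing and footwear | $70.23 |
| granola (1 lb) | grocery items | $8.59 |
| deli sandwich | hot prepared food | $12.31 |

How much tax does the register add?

$21.43

Chicken breast (2 lb) $7.89: grocery items → 8.75% + 2% district = 10.75% → $0.85
Board game $41.81: toys → 10% + 2.75% district = 12.75% → $5.33
Peanut butter $7.57: grocery items → 8.75% + 2% district = 10.75% → $0.81
Building blocks set $102.44: toys → 10% + 2.75% district = 12.75% → $13.06
Wool sweater $70.23: clothing and footwear → 0% + 0% district = 0% → $0.00
Granola (1 lb) $8.59: grocery items → 8.75% + 2% district = 10.75% → $0.92
Deli sandwich $12.31: hot prepared food → 3% + 0.75% district = 3.75% → $0.46
Total tax = $0.85 + $5.33 + $0.81 + $13.06 + $0.92 + $0.46 = $21.43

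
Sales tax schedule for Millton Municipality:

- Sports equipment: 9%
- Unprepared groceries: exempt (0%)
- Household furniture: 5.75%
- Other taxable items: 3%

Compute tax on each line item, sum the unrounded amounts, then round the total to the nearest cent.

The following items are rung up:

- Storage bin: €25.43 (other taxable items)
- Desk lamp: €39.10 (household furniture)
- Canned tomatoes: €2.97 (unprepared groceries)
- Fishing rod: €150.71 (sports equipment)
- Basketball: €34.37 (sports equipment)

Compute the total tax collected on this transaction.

€19.67

Storage bin €25.43: other taxable items → 3% → €0.7629
Desk lamp €39.10: household furniture → 5.75% → €2.24825
Canned tomatoes €2.97: unprepared groceries → 0% → €0.00
Fishing rod €150.71: sports equipment → 9% → €13.5639
Basketball €34.37: sports equipment → 9% → €3.0933
Unrounded tax sum = €19.66835 → €19.67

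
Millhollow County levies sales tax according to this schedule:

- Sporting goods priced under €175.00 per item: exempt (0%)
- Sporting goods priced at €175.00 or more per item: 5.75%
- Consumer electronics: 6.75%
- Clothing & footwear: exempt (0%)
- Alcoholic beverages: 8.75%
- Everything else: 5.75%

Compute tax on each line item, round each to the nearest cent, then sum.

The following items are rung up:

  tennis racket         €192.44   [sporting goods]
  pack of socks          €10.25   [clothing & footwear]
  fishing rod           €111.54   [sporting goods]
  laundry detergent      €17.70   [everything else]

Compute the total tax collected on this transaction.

Tennis racket €192.44: sporting goods, €175.00 or more → 5.75% → €11.07
Pack of socks €10.25: clothing & footwear → 0% → €0.00
Fishing rod €111.54: sporting goods, under €175.00 → 0% → €0.00
Laundry detergent €17.70: everything else → 5.75% → €1.02
Total tax = €11.07 + €1.02 = €12.09

€12.09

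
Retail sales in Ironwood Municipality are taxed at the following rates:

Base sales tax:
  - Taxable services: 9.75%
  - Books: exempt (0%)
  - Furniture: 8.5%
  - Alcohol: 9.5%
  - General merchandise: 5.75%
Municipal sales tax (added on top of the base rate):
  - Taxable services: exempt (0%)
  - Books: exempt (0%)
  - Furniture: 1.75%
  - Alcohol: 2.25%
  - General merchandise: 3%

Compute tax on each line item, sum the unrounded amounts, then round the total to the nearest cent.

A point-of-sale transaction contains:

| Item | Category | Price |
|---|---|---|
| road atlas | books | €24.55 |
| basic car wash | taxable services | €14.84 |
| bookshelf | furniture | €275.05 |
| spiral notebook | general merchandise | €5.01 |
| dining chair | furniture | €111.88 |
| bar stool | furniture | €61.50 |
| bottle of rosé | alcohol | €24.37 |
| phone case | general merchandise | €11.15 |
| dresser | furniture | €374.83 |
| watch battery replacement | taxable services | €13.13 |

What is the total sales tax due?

Road atlas €24.55: books → 0% + 0% municipal = 0% → €0.00
Basic car wash €14.84: taxable services → 9.75% + 0% municipal = 9.75% → €1.4469
Bookshelf €275.05: furniture → 8.5% + 1.75% municipal = 10.25% → €28.192625
Spiral notebook €5.01: general merchandise → 5.75% + 3% municipal = 8.75% → €0.438375
Dining chair €111.88: furniture → 8.5% + 1.75% municipal = 10.25% → €11.4677
Bar stool €61.50: furniture → 8.5% + 1.75% municipal = 10.25% → €6.30375
Bottle of rosé €24.37: alcohol → 9.5% + 2.25% municipal = 11.75% → €2.863475
Phone case €11.15: general merchandise → 5.75% + 3% municipal = 8.75% → €0.975625
Dresser €374.83: furniture → 8.5% + 1.75% municipal = 10.25% → €38.420075
Watch battery replacement €13.13: taxable services → 9.75% + 0% municipal = 9.75% → €1.280175
Unrounded tax sum = €91.3887 → €91.39

€91.39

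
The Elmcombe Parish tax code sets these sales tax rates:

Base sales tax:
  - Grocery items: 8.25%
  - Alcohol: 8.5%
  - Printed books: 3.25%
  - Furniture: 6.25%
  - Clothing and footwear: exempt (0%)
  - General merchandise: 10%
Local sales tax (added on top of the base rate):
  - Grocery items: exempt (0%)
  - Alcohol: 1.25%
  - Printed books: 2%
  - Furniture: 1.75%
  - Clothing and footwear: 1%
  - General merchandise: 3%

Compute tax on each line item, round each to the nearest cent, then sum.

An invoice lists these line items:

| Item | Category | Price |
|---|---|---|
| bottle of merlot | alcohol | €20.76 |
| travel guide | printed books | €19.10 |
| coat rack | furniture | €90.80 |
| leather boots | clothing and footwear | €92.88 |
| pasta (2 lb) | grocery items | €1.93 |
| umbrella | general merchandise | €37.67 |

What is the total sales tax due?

€16.27

Bottle of merlot €20.76: alcohol → 8.5% + 1.25% local = 9.75% → €2.02
Travel guide €19.10: printed books → 3.25% + 2% local = 5.25% → €1.00
Coat rack €90.80: furniture → 6.25% + 1.75% local = 8% → €7.26
Leather boots €92.88: clothing and footwear → 0% + 1% local = 1% → €0.93
Pasta (2 lb) €1.93: grocery items → 8.25% + 0% local = 8.25% → €0.16
Umbrella €37.67: general merchandise → 10% + 3% local = 13% → €4.90
Total tax = €2.02 + €1.00 + €7.26 + €0.93 + €0.16 + €4.90 = €16.27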